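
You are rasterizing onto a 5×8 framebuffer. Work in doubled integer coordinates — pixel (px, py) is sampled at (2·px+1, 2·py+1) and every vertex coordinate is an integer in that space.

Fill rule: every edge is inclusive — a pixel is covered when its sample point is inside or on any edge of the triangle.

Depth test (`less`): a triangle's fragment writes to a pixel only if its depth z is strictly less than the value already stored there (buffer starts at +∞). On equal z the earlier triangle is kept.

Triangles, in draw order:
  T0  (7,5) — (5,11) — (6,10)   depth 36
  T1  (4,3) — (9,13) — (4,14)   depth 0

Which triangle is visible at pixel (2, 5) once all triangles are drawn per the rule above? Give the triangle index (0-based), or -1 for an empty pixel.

T0:
  2·area = 4  (B↔C swapped to make it positive)
  edge (7, 5)→(6, 10): d=(-1,5) inclusive
  edge (6, 10)→(5, 11): d=(-1,1) inclusive
  edge (5, 11)→(7, 5): d=(2,-6) inclusive
    (3,2)@(7, 5): e=[0,4,0] → #  [on edge]
    (4,2)@(9, 5): e=[-10,2,12] → ·
    (3,3)@(7, 7): e=[-2,2,4] → ·
    (4,3)@(9, 7): e=[-12,0,16] → ·  [on edge]
    (3,4)@(7, 9): e=[-4,0,8] → ·  [on edge]
    (2,5)@(5, 11): e=[4,0,0] → #  [on edge]
    (3,5)@(7, 11): e=[-6,-2,12] → ·
    (1,6)@(3, 13): e=[12,0,-8] → ·  [on edge]
    (2,6)@(5, 13): e=[2,-2,4] → ·
    (0,7)@(1, 15): e=[20,0,-16] → ·  [on edge]
    (2,7)@(5, 15): e=[0,-4,8] → ·  [on edge]
  covered (2 px):
    · · · · ·
    · · · · ·
    · · · # ·
    · · · · ·
    · · · · ·
    · · # · ·
    · · · · ·
    · · · · ·
T1:
  2·area = 55
  edge (4, 3)→(9, 13): d=(5,10) inclusive
  edge (9, 13)→(4, 14): d=(-5,1) inclusive
  edge (4, 14)→(4, 3): d=(0,-11) inclusive
    (1,0)@(3, 1): e=[0,66,-11] → ·  [on edge]
    (2,2)@(5, 5): e=[0,44,11] → #  [on edge]
    (3,2)@(7, 5): e=[-20,42,33] → ·
    (2,3)@(5, 7): e=[10,34,11] → #
    (3,3)@(7, 7): e=[-10,32,33] → ·
    (2,4)@(5, 9): e=[20,24,11] → #
    (3,4)@(7, 9): e=[0,22,33] → #  [on edge]
    (4,4)@(9, 9): e=[-20,20,55] → ·
    (2,5)@(5, 11): e=[30,14,11] → #
    (4,5)@(9, 11): e=[-10,10,55] → ·
    (2,6)@(5, 13): e=[40,4,11] → #
    (4,6)@(9, 13): e=[0,0,55] → #  [on edge]
  covered (9 px):
    · · · · ·
    · · · · ·
    · · # · ·
    · · # · ·
    · · # # ·
    · · # # ·
    · · # # #
    · · · · ·

Z-buffer (winner per pixel, '.' = empty):
  . . . . .
  . . . . .
  . . 1 0 .
  . . 1 . .
  . . 1 1 .
  . . 1 1 .
  . . 1 1 1
  . . . . .

Answer: 1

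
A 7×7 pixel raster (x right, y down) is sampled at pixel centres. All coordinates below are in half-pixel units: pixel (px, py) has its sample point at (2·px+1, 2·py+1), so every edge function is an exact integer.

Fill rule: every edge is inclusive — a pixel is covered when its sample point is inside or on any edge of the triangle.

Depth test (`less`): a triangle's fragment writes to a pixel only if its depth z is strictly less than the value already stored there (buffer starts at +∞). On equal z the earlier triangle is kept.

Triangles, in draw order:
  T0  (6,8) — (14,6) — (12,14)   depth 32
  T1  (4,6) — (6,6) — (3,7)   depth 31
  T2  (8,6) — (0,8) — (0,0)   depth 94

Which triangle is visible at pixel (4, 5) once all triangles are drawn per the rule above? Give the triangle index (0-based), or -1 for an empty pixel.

T0:
  2·area = 60
  edge (6, 8)→(14, 6): d=(8,-2) inclusive
  edge (14, 6)→(12, 14): d=(-2,8) inclusive
  edge (12, 14)→(6, 8): d=(-6,-6) inclusive
    (0,1)@(1, 3): e=[-50,110,0] → .  [on edge]
    (1,2)@(3, 5): e=[-30,90,0] → .  [on edge]
    (2,3)@(5, 7): e=[-10,70,0] → .  [on edge]
    (5,3)@(11, 7): e=[2,22,36] → X
    (6,3)@(13, 7): e=[6,6,48] → X
    (3,4)@(7, 9): e=[10,50,0] → X  [on edge]
    (4,4)@(9, 9): e=[14,34,12] → X
    (3,5)@(7, 11): e=[26,46,-12] → .
    (4,5)@(9, 11): e=[30,30,0] → X  [on edge]
    (6,5)@(13, 11): e=[38,-2,24] → .
    (4,6)@(9, 13): e=[46,26,-12] → .
    (5,6)@(11, 13): e=[50,10,0] → X  [on edge]
  covered (9 px):
    . . . . . . .
    . . . . . . .
    . . . . . . .
    . . . . . X X
    . . . X X X X
    . . . . X X .
    . . . . . X .
T1:
  2·area = 2
  edge (4, 6)→(6, 6): d=(2,0) inclusive
  edge (6, 6)→(3, 7): d=(-3,1) inclusive
  edge (3, 7)→(4, 6): d=(1,-1) inclusive
    (4,0)@(9, 1): e=[-10,12,0] → .  [on edge]
    (3,1)@(7, 3): e=[-6,8,0] → .  [on edge]
    (2,2)@(5, 5): e=[-2,4,0] → .  [on edge]
    (4,2)@(9, 5): e=[-2,0,4] → .  [on edge]
    (1,3)@(3, 7): e=[2,0,0] → X  [on edge]
    (2,3)@(5, 7): e=[2,-2,2] → .
    (0,4)@(1, 9): e=[6,-4,0] → .  [on edge]
    (1,4)@(3, 9): e=[6,-6,2] → .
  covered (1 px):
    . . . . . . .
    . . . . . . .
    . . . . . . .
    . X . . . . .
    . . . . . . .
    . . . . . . .
    . . . . . . .
T2:
  2·area = 64
  edge (8, 6)→(0, 8): d=(-8,2) inclusive
  edge (0, 8)→(0, 0): d=(0,-8) inclusive
  edge (0, 0)→(8, 6): d=(8,6) inclusive
    (0,0)@(1, 1): e=[54,8,2] → X
    (1,0)@(3, 1): e=[50,24,-10] → .
    (0,1)@(1, 3): e=[38,8,18] → X
    (1,1)@(3, 3): e=[34,24,6] → X
    (2,1)@(5, 3): e=[30,40,-6] → .
    (0,2)@(1, 5): e=[22,8,34] → X
    (2,2)@(5, 5): e=[14,40,10] → X
    (3,2)@(7, 5): e=[10,56,-2] → .
    (0,3)@(1, 7): e=[6,8,50] → X
    (2,3)@(5, 7): e=[-2,40,26] → .
    (0,4)@(1, 9): e=[-10,8,66] → .
    (1,4)@(3, 9): e=[-14,24,54] → .
  covered (8 px):
    X . . . . . .
    X X . . . . .
    X X X . . . .
    X X . . . . .
    . . . . . . .
    . . . . . . .
    . . . . . . .

Z-buffer (winner per pixel, '.' = empty):
  2 . . . . . .
  2 2 . . . . .
  2 2 2 . . . .
  2 1 . . . 0 0
  . . . 0 0 0 0
  . . . . 0 0 .
  . . . . . 0 .

Final: 0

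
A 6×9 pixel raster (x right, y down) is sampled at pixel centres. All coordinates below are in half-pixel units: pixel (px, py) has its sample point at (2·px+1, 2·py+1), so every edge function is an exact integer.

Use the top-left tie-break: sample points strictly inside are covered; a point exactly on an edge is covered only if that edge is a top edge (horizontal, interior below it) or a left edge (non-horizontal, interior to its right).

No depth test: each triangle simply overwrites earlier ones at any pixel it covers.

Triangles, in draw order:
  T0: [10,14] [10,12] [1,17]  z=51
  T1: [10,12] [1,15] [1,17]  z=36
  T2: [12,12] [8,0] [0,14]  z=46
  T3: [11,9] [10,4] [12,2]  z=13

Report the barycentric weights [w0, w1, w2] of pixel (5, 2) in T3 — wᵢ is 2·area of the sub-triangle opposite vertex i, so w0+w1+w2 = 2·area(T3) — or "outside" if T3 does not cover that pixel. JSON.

T0:
  2·area = 18  (B↔C swapped to make it positive)
  edge (10, 14)→(1, 17): d=(-9,3) right/bottom  bias=-1
  edge (1, 17)→(10, 12): d=(9,-5) top-left  bias=+0
  edge (10, 12)→(10, 14): d=(0,2) right/bottom  bias=-1
    (4,6)@(9, 13): e=[12,4,2] → █
    (5,6)@(11, 13): e=[6,14,-2] → ·
    (2,7)@(5, 15): e=[6,2,10] → █
    (3,7)@(7, 15): e=[0,12,6] → ·  [on edge]
    (4,7)@(9, 15): e=[-6,22,2] → ·
    (0,8)@(1, 17): e=[0,0,18] → ·  [on edge]
    (2,8)@(5, 17): e=[-12,20,10] → ·
  covered (2 px):
    · · · · · ·
    · · · · · ·
    · · · · · ·
    · · · · · ·
    · · · · · ·
    · · · · · ·
    · · · · █ ·
    · · █ · · ·
    · · · · · ·
T1:
  2·area = 18  (B↔C swapped to make it positive)
  edge (10, 12)→(1, 17): d=(-9,5) right/bottom  bias=-1
  edge (1, 17)→(1, 15): d=(0,-2) top-left  bias=+0
  edge (1, 15)→(10, 12): d=(9,-3) top-left  bias=+0
    (0,0)@(1, 1): e=[144,0,-126] → ·  [on edge]
    (0,1)@(1, 3): e=[126,0,-108] → ·  [on edge]
    (0,2)@(1, 5): e=[108,0,-90] → ·  [on edge]
    (0,3)@(1, 7): e=[90,0,-72] → ·  [on edge]
    (0,4)@(1, 9): e=[72,0,-54] → ·  [on edge]
    (0,5)@(1, 11): e=[54,0,-36] → ·  [on edge]
    (0,6)@(1, 13): e=[36,0,-18] → ·  [on edge]
    (3,6)@(7, 13): e=[6,12,0] → █  [on edge]
    (4,6)@(9, 13): e=[-4,16,6] → ·
    (0,7)@(1, 15): e=[18,0,0] → █  [on edge]
    (1,7)@(3, 15): e=[8,4,6] → █
    (2,7)@(5, 15): e=[-2,8,12] → ·
    (0,8)@(1, 17): e=[0,0,18] → ·  [on edge]
  covered (3 px):
    · · · · · ·
    · · · · · ·
    · · · · · ·
    · · · · · ·
    · · · · · ·
    · · · · · ·
    · · · █ · ·
    █ █ · · · ·
    · · · · · ·
T2:
  2·area = 152  (B↔C swapped to make it positive)
  edge (12, 12)→(0, 14): d=(-12,2) right/bottom  bias=-1
  edge (0, 14)→(8, 0): d=(8,-14) top-left  bias=+0
  edge (8, 0)→(12, 12): d=(4,12) right/bottom  bias=-1
    (3,1)@(7, 3): e=[118,10,24] → █
    (4,1)@(9, 3): e=[114,38,0] → ·  [on edge]
    (3,2)@(7, 5): e=[94,26,32] → █
    (4,2)@(9, 5): e=[90,54,8] → █
    (5,2)@(11, 5): e=[86,82,-16] → ·
    (2,3)@(5, 7): e=[74,14,64] → █
    (5,3)@(11, 7): e=[62,98,-8] → ·
    (1,4)@(3, 9): e=[54,2,96] → █
    (5,4)@(11, 9): e=[38,114,0] → ·  [on edge]
    (1,5)@(3, 11): e=[30,18,104] → █
    (5,5)@(11, 11): e=[14,130,8] → █
    (0,6)@(1, 13): e=[10,6,136] → █
  covered (18 px):
    · · · · · ·
    · · · █ · ·
    · · · █ █ ·
    · · █ █ █ ·
    · █ █ █ █ ·
    · █ █ █ █ █
    █ █ █ · · ·
    · · · · · ·
    · · · · · ·
T3:
  2·area = 12
  edge (11, 9)→(10, 4): d=(-1,-5) top-left  bias=+0
  edge (10, 4)→(12, 2): d=(2,-2) top-left  bias=+0
  edge (12, 2)→(11, 9): d=(-1,7) right/bottom  bias=-1
    (5,1)@(11, 3): e=[6,0,6] → █  [on edge]
    (4,2)@(9, 5): e=[-6,0,18] → ·  [on edge]
    (5,2)@(11, 5): e=[4,4,4] → █
    (3,3)@(7, 7): e=[-18,0,30] → ·  [on edge]
    (5,3)@(11, 7): e=[2,8,2] → █
    (2,4)@(5, 9): e=[-30,0,42] → ·  [on edge]
    (5,4)@(11, 9): e=[0,12,0] → ·  [on edge]
    (1,5)@(3, 11): e=[-42,0,54] → ·  [on edge]
    (0,6)@(1, 13): e=[-54,0,66] → ·  [on edge]
  covered (3 px):
    · · · · · ·
    · · · · · █
    · · · · · █
    · · · · · █
    · · · · · ·
    · · · · · ·
    · · · · · ·
    · · · · · ·
    · · · · · ·

Final: [4,4,4]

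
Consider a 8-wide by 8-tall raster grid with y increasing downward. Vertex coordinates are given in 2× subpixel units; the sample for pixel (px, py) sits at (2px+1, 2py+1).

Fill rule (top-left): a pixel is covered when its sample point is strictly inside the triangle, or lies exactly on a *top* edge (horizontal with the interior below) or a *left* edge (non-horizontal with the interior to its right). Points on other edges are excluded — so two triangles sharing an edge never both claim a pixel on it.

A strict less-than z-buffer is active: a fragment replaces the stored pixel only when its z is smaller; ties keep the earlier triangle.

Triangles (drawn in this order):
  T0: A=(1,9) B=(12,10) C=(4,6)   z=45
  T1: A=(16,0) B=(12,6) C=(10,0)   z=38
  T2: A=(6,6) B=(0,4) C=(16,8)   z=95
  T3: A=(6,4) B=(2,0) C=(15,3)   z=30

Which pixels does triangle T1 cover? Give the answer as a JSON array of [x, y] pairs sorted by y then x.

T0:
  2·area = 36  (B↔C swapped to make it positive)
  edge (1, 9)→(4, 6): d=(3,-3) top-left  bias=+0
  edge (4, 6)→(12, 10): d=(8,4) right/bottom  bias=-1
  edge (12, 10)→(1, 9): d=(-11,-1) top-left  bias=+0
    (4,0)@(9, 1): e=[0,-60,96] → ·  [on edge]
    (3,1)@(7, 3): e=[0,-36,72] → ·  [on edge]
    (2,2)@(5, 5): e=[0,-12,48] → ·  [on edge]
    (1,3)@(3, 7): e=[0,12,24] → █  [on edge]
    (2,3)@(5, 7): e=[6,4,26] → █
    (3,3)@(7, 7): e=[12,-4,28] → ·
    (0,4)@(1, 9): e=[0,36,0] → █  [on edge]
    (3,4)@(7, 9): e=[18,12,6] → █
    (4,4)@(9, 9): e=[24,4,8] → █
    (5,4)@(11, 9): e=[30,-4,10] → ·
    (0,5)@(1, 11): e=[6,52,-22] → ·
    (1,5)@(3, 11): e=[12,44,-20] → ·
  covered (7 px):
    · · · · · · · ·
    · · · · · · · ·
    · · · · · · · ·
    · █ █ · · · · ·
    █ █ █ █ █ · · ·
    · · · · · · · ·
    · · · · · · · ·
    · · · · · · · ·
T1:
  2·area = 36
  edge (16, 0)→(12, 6): d=(-4,6) right/bottom  bias=-1
  edge (12, 6)→(10, 0): d=(-2,-6) top-left  bias=+0
  edge (10, 0)→(16, 0): d=(6,0) top-left  bias=+0
    (5,0)@(11, 1): e=[26,4,6] → █
    (6,0)@(13, 1): e=[14,16,6] → █
    (7,0)@(15, 1): e=[2,28,6] → █
    (5,1)@(11, 3): e=[18,0,18] → █  [on edge]
    (7,1)@(15, 3): e=[-6,24,18] → ·
    (5,2)@(11, 5): e=[10,-4,30] → ·
    (6,2)@(13, 5): e=[-2,8,30] → ·
    (6,4)@(13, 9): e=[-18,0,54] → ·  [on edge]
    (7,7)@(15, 15): e=[-54,0,90] → ·  [on edge]
  covered (5 px):
    · · · · · █ █ █
    · · · · · █ █ ·
    · · · · · · · ·
    · · · · · · · ·
    · · · · · · · ·
    · · · · · · · ·
    · · · · · · · ·
    · · · · · · · ·
T2:
  2·area = 8
  edge (6, 6)→(0, 4): d=(-6,-2) top-left  bias=+0
  edge (0, 4)→(16, 8): d=(16,4) right/bottom  bias=-1
  edge (16, 8)→(6, 6): d=(-10,-2) top-left  bias=+0
    (0,2)@(1, 5): e=[-4,12,0] → ·  [on edge]
    (1,2)@(3, 5): e=[0,4,4] → █  [on edge]
    (2,2)@(5, 5): e=[4,-4,8] → ·
    (1,3)@(3, 7): e=[-12,36,-16] → ·
    (4,3)@(9, 7): e=[0,12,-4] → ·  [on edge]
    (5,3)@(11, 7): e=[4,4,0] → █  [on edge]
    (6,3)@(13, 7): e=[8,-4,4] → ·
    (5,4)@(11, 9): e=[-8,36,-20] → ·
    (7,4)@(15, 9): e=[0,20,-12] → ·  [on edge]
  covered (2 px):
    · · · · · · · ·
    · · · · · · · ·
    · █ · · · · · ·
    · · · · · █ · ·
    · · · · · · · ·
    · · · · · · · ·
    · · · · · · · ·
    · · · · · · · ·
T3:
  2·area = 40
  edge (6, 4)→(2, 0): d=(-4,-4) top-left  bias=+0
  edge (2, 0)→(15, 3): d=(13,3) right/bottom  bias=-1
  edge (15, 3)→(6, 4): d=(-9,1) right/bottom  bias=-1
    (1,0)@(3, 1): e=[0,10,30] → █  [on edge]
    (2,0)@(5, 1): e=[8,4,28] → █
    (3,0)@(7, 1): e=[16,-2,26] → ·
    (1,1)@(3, 3): e=[-8,36,12] → ·
    (2,1)@(5, 3): e=[0,30,10] → █  [on edge]
    (3,1)@(7, 3): e=[8,24,8] → █
    (4,1)@(9, 3): e=[16,18,6] → █
    (5,1)@(11, 3): e=[24,12,4] → █
    (6,1)@(13, 3): e=[32,6,2] → █
    (7,1)@(15, 3): e=[40,0,0] → ·  [on edge]
    (2,2)@(5, 5): e=[-8,56,-8] → ·
    (3,2)@(7, 5): e=[0,50,-10] → ·  [on edge]
    (4,3)@(9, 7): e=[0,70,-30] → ·  [on edge]
    (5,4)@(11, 9): e=[0,90,-50] → ·  [on edge]
    (6,5)@(13, 11): e=[0,110,-70] → ·  [on edge]
    (7,6)@(15, 13): e=[0,130,-90] → ·  [on edge]
  covered (7 px):
    · █ █ · · · · ·
    · · █ █ █ █ █ ·
    · · · · · · · ·
    · · · · · · · ·
    · · · · · · · ·
    · · · · · · · ·
    · · · · · · · ·
    · · · · · · · ·

Result: [[5,0],[6,0],[7,0],[5,1],[6,1]]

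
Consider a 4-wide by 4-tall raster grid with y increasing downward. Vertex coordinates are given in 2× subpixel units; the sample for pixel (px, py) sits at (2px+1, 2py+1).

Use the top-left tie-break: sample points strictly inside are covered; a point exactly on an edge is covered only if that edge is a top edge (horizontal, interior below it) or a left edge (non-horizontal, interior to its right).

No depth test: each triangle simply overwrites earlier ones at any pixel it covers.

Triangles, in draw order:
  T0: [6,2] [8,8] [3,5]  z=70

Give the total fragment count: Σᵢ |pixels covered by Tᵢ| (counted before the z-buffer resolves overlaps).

T0:
  2·area = 24
  edge (6, 2)→(8, 8): d=(2,6) right/bottom  bias=-1
  edge (8, 8)→(3, 5): d=(-5,-3) top-left  bias=+0
  edge (3, 5)→(6, 2): d=(3,-3) top-left  bias=+0
    (3,0)@(7, 1): e=[-8,32,0] → .  [on edge]
    (2,1)@(5, 3): e=[8,16,0] → X  [on edge]
    (3,1)@(7, 3): e=[-4,22,6] → .
    (1,2)@(3, 5): e=[24,0,0] → X  [on edge]
    (3,2)@(7, 5): e=[0,12,12] → .  [on edge]
    (0,3)@(1, 7): e=[40,-16,0] → .  [on edge]
    (1,3)@(3, 7): e=[28,-10,6] → .
    (2,3)@(5, 7): e=[16,-4,12] → .
    (3,3)@(7, 7): e=[4,2,18] → X
  covered (4 px):
    . . . .
    . . X .
    . X X .
    . . . X

Final: 4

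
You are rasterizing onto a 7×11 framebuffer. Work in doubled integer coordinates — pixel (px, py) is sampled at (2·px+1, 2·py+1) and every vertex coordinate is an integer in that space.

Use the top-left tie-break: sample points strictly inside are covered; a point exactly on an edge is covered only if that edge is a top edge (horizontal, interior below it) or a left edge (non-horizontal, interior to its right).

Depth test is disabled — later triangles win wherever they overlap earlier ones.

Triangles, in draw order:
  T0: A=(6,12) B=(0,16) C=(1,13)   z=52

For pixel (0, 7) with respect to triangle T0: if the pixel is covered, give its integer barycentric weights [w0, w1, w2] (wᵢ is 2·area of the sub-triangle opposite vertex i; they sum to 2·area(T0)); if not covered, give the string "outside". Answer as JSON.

T0:
  2·area = 14
  edge (6, 12)→(0, 16): d=(-6,4) right/bottom  bias=-1
  edge (0, 16)→(1, 13): d=(1,-3) top-left  bias=+0
  edge (1, 13)→(6, 12): d=(5,-1) top-left  bias=+0
    (2,0)@(5, 1): e=[70,0,-56] → ·  [on edge]
    (1,3)@(3, 7): e=[42,0,-28] → ·  [on edge]
    (5,5)@(11, 11): e=[-14,28,0] → ·  [on edge]
    (0,6)@(1, 13): e=[14,0,0] → #  [on edge]
    (1,6)@(3, 13): e=[6,6,2] → #
    (2,6)@(5, 13): e=[-2,12,4] → ·
    (0,7)@(1, 15): e=[2,2,10] → #
    (1,7)@(3, 15): e=[-6,8,12] → ·
    (0,8)@(1, 17): e=[-10,4,20] → ·
  covered (3 px):
    · · · · · · ·
    · · · · · · ·
    · · · · · · ·
    · · · · · · ·
    · · · · · · ·
    · · · · · · ·
    # # · · · · ·
    # · · · · · ·
    · · · · · · ·
    · · · · · · ·
    · · · · · · ·

Final: [2,10,2]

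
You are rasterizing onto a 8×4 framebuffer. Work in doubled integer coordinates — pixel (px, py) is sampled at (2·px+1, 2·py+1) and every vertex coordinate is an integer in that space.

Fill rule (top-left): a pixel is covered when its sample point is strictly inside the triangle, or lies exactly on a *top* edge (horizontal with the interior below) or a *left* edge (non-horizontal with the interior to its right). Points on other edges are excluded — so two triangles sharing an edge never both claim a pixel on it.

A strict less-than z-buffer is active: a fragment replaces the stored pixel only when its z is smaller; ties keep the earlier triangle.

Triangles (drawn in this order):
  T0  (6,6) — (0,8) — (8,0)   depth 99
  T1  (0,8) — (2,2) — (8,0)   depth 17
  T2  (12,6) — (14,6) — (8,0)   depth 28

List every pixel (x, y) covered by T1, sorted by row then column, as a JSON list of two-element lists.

T0:
  2·area = 32
  edge (6, 6)→(0, 8): d=(-6,2) right/bottom  bias=-1
  edge (0, 8)→(8, 0): d=(8,-8) top-left  bias=+0
  edge (8, 0)→(6, 6): d=(-2,6) right/bottom  bias=-1
    (3,0)@(7, 1): e=[28,0,4] → X  [on edge]
    (4,0)@(9, 1): e=[24,16,-8] → .
    (2,1)@(5, 3): e=[20,0,12] → X  [on edge]
    (3,1)@(7, 3): e=[16,16,0] → .  [on edge]
    (7,1)@(15, 3): e=[0,80,-48] → .  [on edge]
    (1,2)@(3, 5): e=[12,0,20] → X  [on edge]
    (3,2)@(7, 5): e=[4,32,-4] → .
    (4,2)@(9, 5): e=[0,48,-16] → .  [on edge]
    (0,3)@(1, 7): e=[4,0,28] → X  [on edge]
    (1,3)@(3, 7): e=[0,16,16] → .  [on edge]
    (2,3)@(5, 7): e=[-4,32,4] → .
  covered (5 px):
    . . . X . . . .
    . . X . . . . .
    . X X . . . . .
    X . . . . . . .
T1:
  2·area = 32
  edge (0, 8)→(2, 2): d=(2,-6) top-left  bias=+0
  edge (2, 2)→(8, 0): d=(6,-2) top-left  bias=+0
  edge (8, 0)→(0, 8): d=(-8,8) right/bottom  bias=-1
    (2,0)@(5, 1): e=[16,0,16] → X  [on edge]
    (3,0)@(7, 1): e=[28,4,0] → .  [on edge]
    (1,1)@(3, 3): e=[8,8,16] → X
    (2,1)@(5, 3): e=[20,12,0] → .  [on edge]
    (0,2)@(1, 5): e=[0,16,16] → X  [on edge]
    (1,2)@(3, 5): e=[12,20,0] → .  [on edge]
    (0,3)@(1, 7): e=[4,28,0] → .  [on edge]
  covered (3 px):
    . . X . . . . .
    . X . . . . . .
    X . . . . . . .
    . . . . . . . .
T2:
  2·area = 12  (B↔C swapped to make it positive)
  edge (12, 6)→(8, 0): d=(-4,-6) top-left  bias=+0
  edge (8, 0)→(14, 6): d=(6,6) right/bottom  bias=-1
  edge (14, 6)→(12, 6): d=(-2,0) right/bottom  bias=-1
    (4,0)@(9, 1): e=[2,0,10] → .  [on edge]
    (5,1)@(11, 3): e=[6,0,6] → .  [on edge]
    (6,2)@(13, 5): e=[10,0,2] → .  [on edge]
    (7,3)@(15, 7): e=[14,0,-2] → .  [on edge]
  covered (0 px):
    . . . . . . . .
    . . . . . . . .
    . . . . . . . .
    . . . . . . . .

Answer: [[2,0],[1,1],[0,2]]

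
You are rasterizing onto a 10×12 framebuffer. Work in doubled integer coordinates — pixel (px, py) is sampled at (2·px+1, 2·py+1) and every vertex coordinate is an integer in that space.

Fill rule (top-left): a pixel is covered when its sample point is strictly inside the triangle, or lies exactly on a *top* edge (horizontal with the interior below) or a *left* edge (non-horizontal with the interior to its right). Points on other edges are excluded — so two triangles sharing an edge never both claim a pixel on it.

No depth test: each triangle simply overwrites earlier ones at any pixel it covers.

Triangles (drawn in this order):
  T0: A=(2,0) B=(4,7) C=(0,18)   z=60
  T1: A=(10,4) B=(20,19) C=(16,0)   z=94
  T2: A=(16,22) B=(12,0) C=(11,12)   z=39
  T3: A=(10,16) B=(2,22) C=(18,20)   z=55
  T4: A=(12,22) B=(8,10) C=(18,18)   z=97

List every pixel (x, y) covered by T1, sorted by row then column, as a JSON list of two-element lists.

T0:
  2·area = 50
  edge (2, 0)→(4, 7): d=(2,7) right/bottom  bias=-1
  edge (4, 7)→(0, 18): d=(-4,11) right/bottom  bias=-1
  edge (0, 18)→(2, 0): d=(2,-18) top-left  bias=+0
    (1,2)@(3, 5): e=[3,19,28] → X
    (2,2)@(5, 5): e=[-11,-3,64] → .
    (1,3)@(3, 7): e=[7,11,32] → X
    (2,3)@(5, 7): e=[-7,-11,68] → .
    (0,4)@(1, 9): e=[25,25,0] → X  [on edge]
    (2,4)@(5, 9): e=[-3,-19,72] → .
    (0,5)@(1, 11): e=[29,17,4] → X
    (1,5)@(3, 11): e=[15,-5,40] → .
    (0,6)@(1, 13): e=[33,9,8] → X
    (1,6)@(3, 13): e=[19,-13,44] → .
    (0,7)@(1, 15): e=[37,1,12] → X
    (1,7)@(3, 15): e=[23,-21,48] → .
  covered (7 px):
    . . . . . . . . . .
    . . . . . . . . . .
    . X . . . . . . . .
    . X . . . . . . . .
    X X . . . . . . . .
    X . . . . . . . . .
    X . . . . . . . . .
    X . . . . . . . . .
    . . . . . . . . . .
    . . . . . . . . . .
    . . . . . . . . . .
    . . . . . . . . . .
T1:
  2·area = 130  (B↔C swapped to make it positive)
  edge (10, 4)→(16, 0): d=(6,-4) top-left  bias=+0
  edge (16, 0)→(20, 19): d=(4,19) right/bottom  bias=-1
  edge (20, 19)→(10, 4): d=(-10,-15) top-left  bias=+0
    (7,0)@(15, 1): e=[2,23,105] → X
    (8,0)@(17, 1): e=[10,-15,135] → .
    (6,1)@(13, 3): e=[6,69,55] → X
    (8,1)@(17, 3): e=[22,-7,115] → .
    (5,2)@(11, 5): e=[10,115,5] → X
    (8,2)@(17, 5): e=[34,1,95] → X
    (9,2)@(19, 5): e=[42,-37,125] → .
    (5,3)@(11, 7): e=[22,123,-15] → .
    (6,3)@(13, 7): e=[30,85,15] → X
    (9,3)@(19, 7): e=[54,-29,105] → .
    (6,4)@(13, 9): e=[42,93,-5] → .
    (7,4)@(15, 9): e=[50,55,25] → X
  covered (17 px):
    . . . . . . . X . .
    . . . . . . X X . .
    . . . . . X X X X .
    . . . . . . X X X .
    . . . . . . . X X .
    . . . . . . . X X .
    . . . . . . . . X .
    . . . . . . . . . X
    . . . . . . . . . X
    . . . . . . . . . .
    . . . . . . . . . .
    . . . . . . . . . .
T2:
  2·area = 70  (B↔C swapped to make it positive)
  edge (16, 22)→(11, 12): d=(-5,-10) top-left  bias=+0
  edge (11, 12)→(12, 0): d=(1,-12) top-left  bias=+0
  edge (12, 0)→(16, 22): d=(4,22) right/bottom  bias=-1
    (6,3)@(13, 7): e=[45,19,6] → X
    (7,3)@(15, 7): e=[65,43,-38] → .
    (6,4)@(13, 9): e=[35,21,14] → X
    (7,4)@(15, 9): e=[55,45,-30] → .
    (6,5)@(13, 11): e=[25,23,22] → X
    (7,5)@(15, 11): e=[45,47,-22] → .
    (6,6)@(13, 13): e=[15,25,30] → X
    (7,6)@(15, 13): e=[35,49,-14] → .
    (6,7)@(13, 15): e=[5,27,38] → X
    (7,7)@(15, 15): e=[25,51,-6] → .
    (6,8)@(13, 17): e=[-5,29,46] → .
    (7,8)@(15, 17): e=[15,53,2] → X
  covered (7 px):
    . . . . . . . . . .
    . . . . . . . . . .
    . . . . . . . . . .
    . . . . . . X . . .
    . . . . . . X . . .
    . . . . . . X . . .
    . . . . . . X . . .
    . . . . . . X . . .
    . . . . . . . X . .
    . . . . . . . X . .
    . . . . . . . . . .
    . . . . . . . . . .
T3:
  2·area = 80  (B↔C swapped to make it positive)
  edge (10, 16)→(18, 20): d=(8,4) right/bottom  bias=-1
  edge (18, 20)→(2, 22): d=(-16,2) right/bottom  bias=-1
  edge (2, 22)→(10, 16): d=(8,-6) top-left  bias=+0
    (4,8)@(9, 17): e=[12,66,2] → X
    (5,8)@(11, 17): e=[4,62,14] → X
    (6,8)@(13, 17): e=[-4,58,26] → .
    (3,9)@(7, 19): e=[36,38,6] → X
    (6,9)@(13, 19): e=[12,26,42] → X
    (7,9)@(15, 19): e=[4,22,54] → X
    (8,9)@(17, 19): e=[-4,18,66] → .
    (2,10)@(5, 21): e=[60,10,10] → X
    (5,10)@(11, 21): e=[36,-2,46] → .
    (6,10)@(13, 21): e=[28,-6,58] → .
    (7,10)@(15, 21): e=[20,-10,70] → .
    (2,11)@(5, 23): e=[76,-22,26] → .
  covered (10 px):
    . . . . . . . . . .
    . . . . . . . . . .
    . . . . . . . . . .
    . . . . . . . . . .
    . . . . . . . . . .
    . . . . . . . . . .
    . . . . . . . . . .
    . . . . . . . . . .
    . . . . X X . . . .
    . . . X X X X X . .
    . . X X X . . . . .
    . . . . . . . . . .
T4:
  2·area = 88
  edge (12, 22)→(8, 10): d=(-4,-12) top-left  bias=+0
  edge (8, 10)→(18, 18): d=(10,8) right/bottom  bias=-1
  edge (18, 18)→(12, 22): d=(-6,4) right/bottom  bias=-1
    (2,0)@(5, 1): e=[0,-66,154] → .  [on edge]
    (3,3)@(7, 7): e=[0,-22,110] → .  [on edge]
    (4,5)@(9, 11): e=[8,2,78] → X
    (5,5)@(11, 11): e=[32,-14,70] → .
    (4,6)@(9, 13): e=[0,22,66] → X  [on edge]
    (5,6)@(11, 13): e=[24,6,58] → X
    (6,6)@(13, 13): e=[48,-10,50] → .
    (4,7)@(9, 15): e=[-8,42,54] → .
    (5,7)@(11, 15): e=[16,26,46] → X
    (6,7)@(13, 15): e=[40,10,38] → X
    (7,7)@(15, 15): e=[64,-6,30] → .
    (5,8)@(11, 17): e=[8,46,34] → X
    (5,9)@(11, 19): e=[0,66,22] → X  [on edge]
  covered (12 px):
    . . . . . . . . . .
    . . . . . . . . . .
    . . . . . . . . . .
    . . . . . . . . . .
    . . . . . . . . . .
    . . . . X . . . . .
    . . . . X X . . . .
    . . . . . X X . . .
    . . . . . X X X . .
    . . . . . X X X . .
    . . . . . . X . . .
    . . . . . . . . . .

Final: [[7,0],[6,1],[7,1],[5,2],[6,2],[7,2],[8,2],[6,3],[7,3],[8,3],[7,4],[8,4],[7,5],[8,5],[8,6],[9,7],[9,8]]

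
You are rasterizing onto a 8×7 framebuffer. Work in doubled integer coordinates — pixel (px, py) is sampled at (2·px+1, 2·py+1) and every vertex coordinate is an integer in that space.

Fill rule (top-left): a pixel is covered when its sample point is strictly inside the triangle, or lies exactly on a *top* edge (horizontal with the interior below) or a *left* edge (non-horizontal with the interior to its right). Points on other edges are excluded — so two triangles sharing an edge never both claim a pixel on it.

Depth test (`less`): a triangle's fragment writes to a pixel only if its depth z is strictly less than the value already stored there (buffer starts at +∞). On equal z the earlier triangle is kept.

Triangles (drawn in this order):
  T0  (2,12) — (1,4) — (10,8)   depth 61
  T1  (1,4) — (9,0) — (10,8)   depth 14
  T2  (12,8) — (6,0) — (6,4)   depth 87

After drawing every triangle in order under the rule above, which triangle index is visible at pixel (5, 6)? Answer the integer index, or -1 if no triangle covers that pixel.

T0:
  2·area = 68
  edge (2, 12)→(1, 4): d=(-1,-8) top-left  bias=+0
  edge (1, 4)→(10, 8): d=(9,4) right/bottom  bias=-1
  edge (10, 8)→(2, 12): d=(-8,4) right/bottom  bias=-1
    (1,2)@(3, 5): e=[15,1,52] → █
    (2,2)@(5, 5): e=[31,-7,44] → ·
    (1,3)@(3, 7): e=[13,19,36] → █
    (2,3)@(5, 7): e=[29,11,28] → █
    (3,3)@(7, 7): e=[45,3,20] → █
    (4,3)@(9, 7): e=[61,-5,12] → ·
    (1,4)@(3, 9): e=[11,37,20] → █
    (4,4)@(9, 9): e=[59,13,-4] → ·
    (1,5)@(3, 11): e=[9,55,4] → █
    (2,5)@(5, 11): e=[25,47,-4] → ·
    (3,5)@(7, 11): e=[41,39,-12] → ·
    (1,6)@(3, 13): e=[7,73,-12] → ·
  covered (8 px):
    · · · · · · · ·
    · · · · · · · ·
    · █ · · · · · ·
    · █ █ █ · · · ·
    · █ █ █ · · · ·
    · █ · · · · · ·
    · · · · · · · ·
T1:
  2·area = 68
  edge (1, 4)→(9, 0): d=(8,-4) top-left  bias=+0
  edge (9, 0)→(10, 8): d=(1,8) right/bottom  bias=-1
  edge (10, 8)→(1, 4): d=(-9,-4) top-left  bias=+0
    (3,0)@(7, 1): e=[0,17,51] → █  [on edge]
    (4,0)@(9, 1): e=[8,1,59] → █
    (5,0)@(11, 1): e=[16,-15,67] → ·
    (1,1)@(3, 3): e=[0,51,17] → █  [on edge]
    (2,1)@(5, 3): e=[8,35,25] → █
    (5,1)@(11, 3): e=[32,-13,49] → ·
    (1,2)@(3, 5): e=[16,53,-1] → ·
    (2,2)@(5, 5): e=[24,37,7] → █
    (5,2)@(11, 5): e=[48,-11,31] → ·
    (2,3)@(5, 7): e=[40,39,-11] → ·
    (3,3)@(7, 7): e=[48,23,-3] → ·
    (4,3)@(9, 7): e=[56,7,5] → █
  covered (10 px):
    · · · █ █ · · ·
    · █ █ █ █ · · ·
    · · █ █ █ · · ·
    · · · · █ · · ·
    · · · · · · · ·
    · · · · · · · ·
    · · · · · · · ·
T2:
  2·area = 24  (B↔C swapped to make it positive)
  edge (12, 8)→(6, 4): d=(-6,-4) top-left  bias=+0
  edge (6, 4)→(6, 0): d=(0,-4) top-left  bias=+0
  edge (6, 0)→(12, 8): d=(6,8) right/bottom  bias=-1
    (3,1)@(7, 3): e=[10,4,10] → █
    (4,1)@(9, 3): e=[18,12,-6] → ·
    (3,2)@(7, 5): e=[-2,4,22] → ·
    (4,2)@(9, 5): e=[6,12,6] → █
    (5,2)@(11, 5): e=[14,20,-10] → ·
    (4,3)@(9, 7): e=[-6,12,18] → ·
    (5,3)@(11, 7): e=[2,20,2] → █
    (6,3)@(13, 7): e=[10,28,-14] → ·
    (5,4)@(11, 9): e=[-10,20,14] → ·
  covered (3 px):
    · · · · · · · ·
    · · · █ · · · ·
    · · · · █ · · ·
    · · · · · █ · ·
    · · · · · · · ·
    · · · · · · · ·
    · · · · · · · ·

Z-buffer (winner per pixel, '.' = empty):
  . . . 1 1 . . .
  . 1 1 1 1 . . .
  . 0 1 1 1 . . .
  . 0 0 0 1 2 . .
  . 0 0 0 . . . .
  . 0 . . . . . .
  . . . . . . . .

Result: -1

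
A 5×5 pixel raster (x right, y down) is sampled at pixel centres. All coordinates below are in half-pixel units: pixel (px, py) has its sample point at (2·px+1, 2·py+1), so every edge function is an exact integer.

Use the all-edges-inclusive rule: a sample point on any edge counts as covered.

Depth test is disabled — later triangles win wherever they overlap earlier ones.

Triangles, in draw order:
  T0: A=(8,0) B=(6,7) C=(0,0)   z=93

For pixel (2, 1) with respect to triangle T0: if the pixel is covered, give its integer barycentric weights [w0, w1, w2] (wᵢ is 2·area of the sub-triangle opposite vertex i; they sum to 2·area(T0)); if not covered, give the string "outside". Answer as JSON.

T0:
  2·area = 56
  edge (8, 0)→(6, 7): d=(-2,7) inclusive
  edge (6, 7)→(0, 0): d=(-6,-7) inclusive
  edge (0, 0)→(8, 0): d=(8,0) inclusive
    (0,0)@(1, 1): e=[47,1,8] → █
    (1,0)@(3, 1): e=[33,15,8] → █
    (2,0)@(5, 1): e=[19,29,8] → █
    (3,0)@(7, 1): e=[5,43,8] → █
    (4,0)@(9, 1): e=[-9,57,8] → ·
    (0,1)@(1, 3): e=[43,-11,24] → ·
    (1,1)@(3, 3): e=[29,3,24] → █
    (4,1)@(9, 3): e=[-13,45,24] → ·
    (1,2)@(3, 5): e=[25,-9,40] → ·
    (2,2)@(5, 5): e=[11,5,40] → █
    (3,2)@(7, 5): e=[-3,19,40] → ·
    (2,3)@(5, 7): e=[7,-7,56] → ·
  covered (8 px):
    █ █ █ █ ·
    · █ █ █ ·
    · · █ · ·
    · · · · ·
    · · · · ·

Answer: [17,24,15]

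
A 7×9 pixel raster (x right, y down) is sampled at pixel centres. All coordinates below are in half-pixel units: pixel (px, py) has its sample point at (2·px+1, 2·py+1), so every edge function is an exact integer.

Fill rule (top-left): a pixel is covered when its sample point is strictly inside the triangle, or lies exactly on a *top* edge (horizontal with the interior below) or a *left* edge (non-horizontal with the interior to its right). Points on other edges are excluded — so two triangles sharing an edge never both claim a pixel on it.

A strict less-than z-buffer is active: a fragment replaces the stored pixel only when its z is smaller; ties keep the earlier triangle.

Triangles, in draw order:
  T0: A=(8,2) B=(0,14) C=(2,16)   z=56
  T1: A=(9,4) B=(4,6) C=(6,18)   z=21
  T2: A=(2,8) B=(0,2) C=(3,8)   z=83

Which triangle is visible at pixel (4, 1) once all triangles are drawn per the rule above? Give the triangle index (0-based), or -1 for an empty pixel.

T0:
  2·area = 40  (B↔C swapped to make it positive)
  edge (8, 2)→(2, 16): d=(-6,14) right/bottom  bias=-1
  edge (2, 16)→(0, 14): d=(-2,-2) top-left  bias=+0
  edge (0, 14)→(8, 2): d=(8,-12) top-left  bias=+0
    (2,3)@(5, 7): e=[12,24,4] → #
    (3,3)@(7, 7): e=[-16,28,28] → ·
    (2,4)@(5, 9): e=[0,20,20] → ·  [on edge]
    (1,5)@(3, 11): e=[16,12,12] → #
    (2,5)@(5, 11): e=[-12,16,36] → ·
    (0,6)@(1, 13): e=[32,4,4] → #
    (2,6)@(5, 13): e=[-24,12,52] → ·
    (0,7)@(1, 15): e=[20,0,20] → #  [on edge]
    (1,7)@(3, 15): e=[-8,4,44] → ·
    (0,8)@(1, 17): e=[8,-4,36] → ·
    (1,8)@(3, 17): e=[-20,0,60] → ·  [on edge]
  covered (5 px):
    · · · · · · ·
    · · · · · · ·
    · · · · · · ·
    · · # · · · ·
    · · · · · · ·
    · # · · · · ·
    # # · · · · ·
    # · · · · · ·
    · · · · · · ·
T1:
  2·area = 64  (B↔C swapped to make it positive)
  edge (9, 4)→(6, 18): d=(-3,14) right/bottom  bias=-1
  edge (6, 18)→(4, 6): d=(-2,-12) top-left  bias=+0
  edge (4, 6)→(9, 4): d=(5,-2) top-left  bias=+0
    (3,2)@(7, 5): e=[25,38,1] → #
    (4,2)@(9, 5): e=[-3,62,5] → ·
    (2,3)@(5, 7): e=[47,10,7] → #
    (4,3)@(9, 7): e=[-9,58,15] → ·
    (2,4)@(5, 9): e=[41,6,17] → #
    (4,4)@(9, 9): e=[-15,54,25] → ·
    (2,5)@(5, 11): e=[35,2,27] → #
    (4,5)@(9, 11): e=[-21,50,35] → ·
    (2,6)@(5, 13): e=[29,-2,37] → ·
    (3,6)@(7, 13): e=[1,22,41] → #
    (4,6)@(9, 13): e=[-27,46,45] → ·
    (3,7)@(7, 15): e=[-5,18,51] → ·
  covered (8 px):
    · · · · · · ·
    · · · · · · ·
    · · · # · · ·
    · · # # · · ·
    · · # # · · ·
    · · # # · · ·
    · · · # · · ·
    · · · · · · ·
    · · · · · · ·
T2:
  2·area = 6
  edge (2, 8)→(0, 2): d=(-2,-6) top-left  bias=+0
  edge (0, 2)→(3, 8): d=(3,6) right/bottom  bias=-1
  edge (3, 8)→(2, 8): d=(-1,0) right/bottom  bias=-1
    (0,2)@(1, 5): e=[0,3,3] → #  [on edge]
    (1,2)@(3, 5): e=[12,-9,3] → ·
    (0,3)@(1, 7): e=[-4,9,1] → ·
    (1,5)@(3, 11): e=[0,9,-3] → ·  [on edge]
    (2,8)@(5, 17): e=[0,15,-9] → ·  [on edge]
  covered (1 px):
    · · · · · · ·
    · · · · · · ·
    # · · · · · ·
    · · · · · · ·
    · · · · · · ·
    · · · · · · ·
    · · · · · · ·
    · · · · · · ·
    · · · · · · ·

Z-buffer (winner per pixel, '.' = empty):
  . . . . . . .
  . . . . . . .
  2 . . 1 . . .
  . . 1 1 . . .
  . . 1 1 . . .
  . 0 1 1 . . .
  0 0 . 1 . . .
  0 . . . . . .
  . . . . . . .

Answer: -1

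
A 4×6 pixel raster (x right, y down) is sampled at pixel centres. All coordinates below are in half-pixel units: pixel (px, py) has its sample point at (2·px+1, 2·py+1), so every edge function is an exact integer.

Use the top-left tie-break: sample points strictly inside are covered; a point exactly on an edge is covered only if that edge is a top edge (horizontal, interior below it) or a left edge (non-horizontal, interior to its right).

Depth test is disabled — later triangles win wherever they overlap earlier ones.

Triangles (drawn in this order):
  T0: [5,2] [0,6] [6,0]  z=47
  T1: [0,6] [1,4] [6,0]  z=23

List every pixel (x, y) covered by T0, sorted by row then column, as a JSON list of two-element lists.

T0:
  2·area = 6
  edge (5, 2)→(0, 6): d=(-5,4) right/bottom  bias=-1
  edge (0, 6)→(6, 0): d=(6,-6) top-left  bias=+0
  edge (6, 0)→(5, 2): d=(-1,2) right/bottom  bias=-1
    (2,0)@(5, 1): e=[5,0,1] → #  [on edge]
    (3,0)@(7, 1): e=[-3,12,-3] → ·
    (1,1)@(3, 3): e=[3,0,3] → #  [on edge]
    (2,1)@(5, 3): e=[-5,12,-1] → ·
    (0,2)@(1, 5): e=[1,0,5] → #  [on edge]
    (1,2)@(3, 5): e=[-7,12,1] → ·
    (0,3)@(1, 7): e=[-9,12,3] → ·
  covered (3 px):
    · · # ·
    · # · ·
    # · · ·
    · · · ·
    · · · ·
    · · · ·
T1:
  2·area = 6
  edge (0, 6)→(1, 4): d=(1,-2) top-left  bias=+0
  edge (1, 4)→(6, 0): d=(5,-4) top-left  bias=+0
  edge (6, 0)→(0, 6): d=(-6,6) right/bottom  bias=-1
    (2,0)@(5, 1): e=[5,1,0] → ·  [on edge]
    (1,1)@(3, 3): e=[3,3,0] → ·  [on edge]
    (0,2)@(1, 5): e=[1,5,0] → ·  [on edge]
  covered (0 px):
    · · · ·
    · · · ·
    · · · ·
    · · · ·
    · · · ·
    · · · ·

Answer: [[2,0],[1,1],[0,2]]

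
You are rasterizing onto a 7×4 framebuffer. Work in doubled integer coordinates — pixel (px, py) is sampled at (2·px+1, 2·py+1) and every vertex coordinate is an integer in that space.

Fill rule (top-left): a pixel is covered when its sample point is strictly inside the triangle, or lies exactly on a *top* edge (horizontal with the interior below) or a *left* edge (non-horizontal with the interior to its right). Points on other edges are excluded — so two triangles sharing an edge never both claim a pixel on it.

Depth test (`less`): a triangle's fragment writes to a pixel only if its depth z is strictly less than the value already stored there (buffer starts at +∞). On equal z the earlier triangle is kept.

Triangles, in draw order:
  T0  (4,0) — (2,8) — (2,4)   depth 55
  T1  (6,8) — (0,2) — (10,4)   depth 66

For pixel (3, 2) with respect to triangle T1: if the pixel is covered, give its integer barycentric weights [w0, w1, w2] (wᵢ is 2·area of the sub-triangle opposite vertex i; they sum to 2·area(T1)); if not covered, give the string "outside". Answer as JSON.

T0:
  2·area = 8
  edge (4, 0)→(2, 8): d=(-2,8) right/bottom  bias=-1
  edge (2, 8)→(2, 4): d=(0,-4) top-left  bias=+0
  edge (2, 4)→(4, 0): d=(2,-4) top-left  bias=+0
    (1,1)@(3, 3): e=[2,4,2] → X
    (2,1)@(5, 3): e=[-14,12,10] → .
    (1,2)@(3, 5): e=[-2,4,6] → .
  covered (1 px):
    . . . . . . .
    . X . . . . .
    . . . . . . .
    . . . . . . .
T1:
  2·area = 48
  edge (6, 8)→(0, 2): d=(-6,-6) top-left  bias=+0
  edge (0, 2)→(10, 4): d=(10,2) right/bottom  bias=-1
  edge (10, 4)→(6, 8): d=(-4,4) right/bottom  bias=-1
    (6,0)@(13, 1): e=[84,-36,0] → .  [on edge]
    (0,1)@(1, 3): e=[0,8,40] → X  [on edge]
    (1,1)@(3, 3): e=[12,4,32] → X
    (2,1)@(5, 3): e=[24,0,24] → .  [on edge]
    (5,1)@(11, 3): e=[60,-12,0] → .  [on edge]
    (0,2)@(1, 5): e=[-12,28,32] → .
    (1,2)@(3, 5): e=[0,24,24] → X  [on edge]
    (2,2)@(5, 5): e=[12,20,16] → X
    (3,2)@(7, 5): e=[24,16,8] → X
    (4,2)@(9, 5): e=[36,12,0] → .  [on edge]
    (1,3)@(3, 7): e=[-12,44,16] → .
    (2,3)@(5, 7): e=[0,40,8] → X  [on edge]
    (3,3)@(7, 7): e=[12,36,0] → .  [on edge]
  covered (6 px):
    . . . . . . .
    X X . . . . .
    . X X X . . .
    . . X . . . .

Final: [16,8,24]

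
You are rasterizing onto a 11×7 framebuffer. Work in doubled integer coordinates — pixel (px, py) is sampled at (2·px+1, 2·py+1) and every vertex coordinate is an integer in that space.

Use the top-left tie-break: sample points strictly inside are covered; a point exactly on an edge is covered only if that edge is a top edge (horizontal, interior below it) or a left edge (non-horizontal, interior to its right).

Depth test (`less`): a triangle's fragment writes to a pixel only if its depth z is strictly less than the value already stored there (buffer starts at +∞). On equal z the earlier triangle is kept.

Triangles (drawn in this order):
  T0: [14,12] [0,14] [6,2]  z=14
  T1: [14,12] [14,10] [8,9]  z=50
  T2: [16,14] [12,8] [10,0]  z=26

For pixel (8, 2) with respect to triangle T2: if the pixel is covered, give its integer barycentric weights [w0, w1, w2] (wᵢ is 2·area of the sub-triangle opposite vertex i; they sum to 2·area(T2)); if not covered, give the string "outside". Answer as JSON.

T0:
  2·area = 156
  edge (14, 12)→(0, 14): d=(-14,2) right/bottom  bias=-1
  edge (0, 14)→(6, 2): d=(6,-12) top-left  bias=+0
  edge (6, 2)→(14, 12): d=(8,10) right/bottom  bias=-1
    (2,2)@(5, 5): e=[116,6,34] → X
    (3,2)@(7, 5): e=[112,30,14] → X
    (4,2)@(9, 5): e=[108,54,-6] → .
    (2,3)@(5, 7): e=[88,18,50] → X
    (4,3)@(9, 7): e=[80,66,10] → X
    (5,3)@(11, 7): e=[76,90,-10] → .
    (1,4)@(3, 9): e=[64,6,86] → X
    (5,4)@(11, 9): e=[48,102,6] → X
    (6,4)@(13, 9): e=[44,126,-14] → .
    (1,5)@(3, 11): e=[36,18,102] → X
    (6,5)@(13, 11): e=[16,138,2] → X
    (7,5)@(15, 11): e=[12,162,-18] → .
    (10,5)@(21, 11): e=[0,234,-78] → .  [on edge]
    (3,6)@(7, 13): e=[0,78,78] → .  [on edge]
  covered (19 px):
    . . . . . . . . . . .
    . . . . . . . . . . .
    . . X X . . . . . . .
    . . X X X . . . . . .
    . X X X X X . . . . .
    . X X X X X X . . . .
    X X X . . . . . . . .
T1:
  2·area = 12  (B↔C swapped to make it positive)
  edge (14, 12)→(8, 9): d=(-6,-3) top-left  bias=+0
  edge (8, 9)→(14, 10): d=(6,1) right/bottom  bias=-1
  edge (14, 10)→(14, 12): d=(0,2) right/bottom  bias=-1
    (6,5)@(13, 11): e=[3,7,2] → X
    (7,5)@(15, 11): e=[9,5,-2] → .
    (6,6)@(13, 13): e=[-9,19,2] → .
  covered (1 px):
    . . . . . . . . . . .
    . . . . . . . . . . .
    . . . . . . . . . . .
    . . . . . . . . . . .
    . . . . . . . . . . .
    . . . . . . X . . . .
    . . . . . . . . . . .
T2:
  2·area = 20
  edge (16, 14)→(12, 8): d=(-4,-6) top-left  bias=+0
  edge (12, 8)→(10, 0): d=(-2,-8) top-left  bias=+0
  edge (10, 0)→(16, 14): d=(6,14) right/bottom  bias=-1
    (5,1)@(11, 3): e=[14,2,4] → X
    (6,1)@(13, 3): e=[26,18,-24] → .
    (5,2)@(11, 5): e=[6,-2,16] → .
    (6,3)@(13, 7): e=[10,10,0] → .  [on edge]
    (6,4)@(13, 9): e=[2,6,12] → X
    (7,4)@(15, 9): e=[14,22,-16] → .
    (6,5)@(13, 11): e=[-6,2,24] → .
  covered (2 px):
    . . . . . . . . . . .
    . . . . . X . . . . .
    . . . . . . . . . . .
    . . . . . . . . . . .
    . . . . . . X . . . .
    . . . . . . . . . . .
    . . . . . . . . . . .

Final: "outside"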